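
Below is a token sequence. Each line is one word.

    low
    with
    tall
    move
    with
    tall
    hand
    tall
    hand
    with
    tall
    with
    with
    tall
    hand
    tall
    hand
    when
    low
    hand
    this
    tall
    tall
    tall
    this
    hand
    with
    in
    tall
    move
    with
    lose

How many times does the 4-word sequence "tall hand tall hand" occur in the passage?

Scanning the 29 overlapping 4-gram windows for "tall hand tall hand":
  position 6–9: tall hand tall hand
  position 14–17: tall hand tall hand

2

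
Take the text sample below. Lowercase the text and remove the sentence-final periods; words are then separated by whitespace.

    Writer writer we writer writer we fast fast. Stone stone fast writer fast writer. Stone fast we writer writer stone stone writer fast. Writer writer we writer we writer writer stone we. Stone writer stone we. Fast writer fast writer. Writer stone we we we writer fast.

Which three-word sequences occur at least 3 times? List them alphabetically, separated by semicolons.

Trigram counts meeting the condition (at least 3 times):
  we writer writer: 3
  writer fast writer: 3
  writer stone we: 3
  writer we writer: 3
  writer writer stone: 3
  writer writer we: 3

we writer writer; writer fast writer; writer stone we; writer we writer; writer writer stone; writer writer we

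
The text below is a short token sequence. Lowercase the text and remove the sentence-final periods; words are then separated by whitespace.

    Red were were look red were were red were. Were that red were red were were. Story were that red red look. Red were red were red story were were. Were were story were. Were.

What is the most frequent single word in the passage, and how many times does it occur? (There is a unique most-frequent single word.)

"were", 18 times

Unigram frequencies (highest first):
  were: 18
  red: 10
  story: 3
  look: 2
  that: 2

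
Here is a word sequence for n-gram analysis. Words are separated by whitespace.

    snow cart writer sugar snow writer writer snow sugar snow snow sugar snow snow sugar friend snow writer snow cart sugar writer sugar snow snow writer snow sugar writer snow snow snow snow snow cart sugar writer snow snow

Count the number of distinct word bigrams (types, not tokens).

13

39 tokens → 38 bigram windows in total.
Repeated bigrams (each contributes count−1 duplicates):
  snow snow: 8
  writer snow: 5
  snow sugar: 4
  sugar snow: 4
  snow cart: 3
  snow writer: 3
  sugar writer: 3
  cart sugar: 2
  … (1 more repeated)
25 duplicate windows → 38 − 25 = 13 distinct.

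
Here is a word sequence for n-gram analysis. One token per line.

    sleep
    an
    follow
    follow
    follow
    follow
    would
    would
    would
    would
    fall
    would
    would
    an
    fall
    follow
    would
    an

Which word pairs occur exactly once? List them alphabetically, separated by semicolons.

Bigram counts meeting the condition (exactly once):
  an fall: 1
  an follow: 1
  fall follow: 1
  fall would: 1
  sleep an: 1
  would fall: 1

an fall; an follow; fall follow; fall would; sleep an; would fall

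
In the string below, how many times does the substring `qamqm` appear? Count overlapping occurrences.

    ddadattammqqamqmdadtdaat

Sliding a length-5 window over the 24 characters (20 positions):
  position 12–16: qamqm

1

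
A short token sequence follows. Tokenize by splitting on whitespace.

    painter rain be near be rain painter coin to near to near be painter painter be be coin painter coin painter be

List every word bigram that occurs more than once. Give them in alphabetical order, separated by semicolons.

Bigram counts meeting the condition (more than once):
  coin painter: 2
  near be: 2
  painter be: 2
  painter coin: 2
  to near: 2

coin painter; near be; painter be; painter coin; to near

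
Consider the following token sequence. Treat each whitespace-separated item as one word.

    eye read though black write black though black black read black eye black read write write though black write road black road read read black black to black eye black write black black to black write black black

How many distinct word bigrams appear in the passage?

21

38 tokens → 37 bigram windows in total.
Repeated bigrams (each contributes count−1 duplicates):
  black black: 4
  black write: 4
  though black: 3
  write black: 3
  black eye: 2
  black read: 2
  black to: 2
  eye black: 2
  … (2 more repeated)
16 duplicate windows → 37 − 16 = 21 distinct.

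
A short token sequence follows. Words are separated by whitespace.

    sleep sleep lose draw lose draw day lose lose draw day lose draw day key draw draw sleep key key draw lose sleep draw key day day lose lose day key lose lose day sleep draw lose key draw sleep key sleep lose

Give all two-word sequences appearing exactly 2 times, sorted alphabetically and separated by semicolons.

Bigram counts meeting the condition (exactly 2 times):
  day key: 2
  draw sleep: 2
  lose day: 2
  sleep draw: 2
  sleep key: 2
  sleep lose: 2

day key; draw sleep; lose day; sleep draw; sleep key; sleep lose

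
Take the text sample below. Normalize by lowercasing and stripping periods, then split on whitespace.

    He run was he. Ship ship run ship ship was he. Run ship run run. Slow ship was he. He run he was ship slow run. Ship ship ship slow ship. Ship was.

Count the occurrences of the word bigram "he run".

Scanning the 32 overlapping bigram windows for "he run":
  position 1–2: he run
  position 11–12: he run
  position 20–21: he run

3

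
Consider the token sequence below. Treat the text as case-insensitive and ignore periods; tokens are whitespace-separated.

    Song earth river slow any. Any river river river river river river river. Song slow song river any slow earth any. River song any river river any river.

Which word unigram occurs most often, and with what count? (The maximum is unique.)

"river", 13 times

Unigram frequencies (highest first):
  river: 13
  any: 6
  song: 4
  slow: 3
  earth: 2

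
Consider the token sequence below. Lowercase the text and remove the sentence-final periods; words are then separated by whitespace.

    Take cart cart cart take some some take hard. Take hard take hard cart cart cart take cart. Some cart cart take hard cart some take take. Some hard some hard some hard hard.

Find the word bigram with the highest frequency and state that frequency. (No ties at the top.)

Bigram frequencies (highest first):
  cart cart: 5
  take hard: 4
  cart take: 3
  some hard: 3
  take cart: 2
  take some: 2
  … (9 more, each ≤ 2)

"cart cart", 5 times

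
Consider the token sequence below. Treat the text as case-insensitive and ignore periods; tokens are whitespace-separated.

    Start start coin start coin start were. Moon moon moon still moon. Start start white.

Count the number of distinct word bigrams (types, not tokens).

15 tokens → 14 bigram windows in total.
Repeated bigrams (each contributes count−1 duplicates):
  coin start: 2
  moon moon: 2
  start coin: 2
  start start: 2
4 duplicate windows → 14 − 4 = 10 distinct.

10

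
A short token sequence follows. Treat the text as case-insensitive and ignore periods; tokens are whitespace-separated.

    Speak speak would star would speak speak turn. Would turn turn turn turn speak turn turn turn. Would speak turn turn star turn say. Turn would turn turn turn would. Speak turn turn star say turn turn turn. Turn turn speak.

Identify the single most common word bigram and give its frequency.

"turn turn", 13 times

Bigram frequencies (highest first):
  turn turn: 13
  speak turn: 4
  turn would: 4
  would speak: 3
  speak speak: 2
  would turn: 2
  … (9 more, each ≤ 2)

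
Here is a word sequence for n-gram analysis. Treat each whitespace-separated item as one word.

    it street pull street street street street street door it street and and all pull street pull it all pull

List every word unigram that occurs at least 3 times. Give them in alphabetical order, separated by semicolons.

Unigram counts meeting the condition (at least 3 times):
  it: 3
  pull: 4
  street: 8

it; pull; street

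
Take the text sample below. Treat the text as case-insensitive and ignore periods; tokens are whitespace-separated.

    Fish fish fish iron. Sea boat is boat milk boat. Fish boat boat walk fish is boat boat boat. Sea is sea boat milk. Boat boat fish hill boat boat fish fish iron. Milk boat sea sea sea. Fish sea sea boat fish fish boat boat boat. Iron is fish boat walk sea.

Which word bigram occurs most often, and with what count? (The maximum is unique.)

Bigram frequencies (highest first):
  boat boat: 7
  fish fish: 4
  boat fish: 4
  sea boat: 3
  milk boat: 3
  fish boat: 3
  … (21 more, each ≤ 3)

"boat boat", 7 times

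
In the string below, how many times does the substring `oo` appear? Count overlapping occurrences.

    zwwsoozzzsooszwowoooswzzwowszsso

4

Sliding a length-2 window over the 32 characters (31 positions):
  position 5–6: oo
  position 11–12: oo
  position 18–19: oo
  position 19–20: oo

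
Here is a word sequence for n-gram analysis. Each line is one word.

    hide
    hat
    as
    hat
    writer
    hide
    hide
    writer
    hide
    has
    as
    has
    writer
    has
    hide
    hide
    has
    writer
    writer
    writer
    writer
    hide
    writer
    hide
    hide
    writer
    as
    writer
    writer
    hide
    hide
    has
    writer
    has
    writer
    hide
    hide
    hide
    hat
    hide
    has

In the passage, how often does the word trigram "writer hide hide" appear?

4

Scanning the 39 overlapping trigram windows for "writer hide hide":
  position 5–7: writer hide hide
  position 23–25: writer hide hide
  position 29–31: writer hide hide
  position 35–37: writer hide hide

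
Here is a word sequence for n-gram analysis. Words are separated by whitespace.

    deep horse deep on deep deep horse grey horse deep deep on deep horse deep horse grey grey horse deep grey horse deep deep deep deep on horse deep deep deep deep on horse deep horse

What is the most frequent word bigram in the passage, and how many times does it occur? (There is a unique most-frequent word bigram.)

"deep deep", 8 times

Bigram frequencies (highest first):
  deep deep: 8
  horse deep: 7
  deep horse: 5
  deep on: 4
  grey horse: 3
  on deep: 2
  … (4 more, each ≤ 2)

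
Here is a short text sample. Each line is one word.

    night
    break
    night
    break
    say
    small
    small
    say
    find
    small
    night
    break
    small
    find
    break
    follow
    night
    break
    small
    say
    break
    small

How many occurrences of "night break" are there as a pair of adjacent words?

4

Scanning the 21 overlapping bigram windows for "night break":
  position 1–2: night break
  position 3–4: night break
  position 11–12: night break
  position 17–18: night break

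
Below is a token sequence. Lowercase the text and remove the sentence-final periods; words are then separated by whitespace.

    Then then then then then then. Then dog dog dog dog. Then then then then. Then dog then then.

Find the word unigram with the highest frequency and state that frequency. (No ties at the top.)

"then", 14 times

Unigram frequencies (highest first):
  then: 14
  dog: 5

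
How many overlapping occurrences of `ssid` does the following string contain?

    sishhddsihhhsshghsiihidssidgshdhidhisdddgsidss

1

Sliding a length-4 window over the 46 characters (43 positions):
  position 24–27: ssid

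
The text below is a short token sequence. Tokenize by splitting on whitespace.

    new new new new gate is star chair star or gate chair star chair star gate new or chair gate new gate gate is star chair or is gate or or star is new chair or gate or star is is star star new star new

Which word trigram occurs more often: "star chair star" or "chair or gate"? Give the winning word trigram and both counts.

"star chair star" (2 vs 1)

"star chair star": 2 occurrences
"chair or gate": 1 occurrence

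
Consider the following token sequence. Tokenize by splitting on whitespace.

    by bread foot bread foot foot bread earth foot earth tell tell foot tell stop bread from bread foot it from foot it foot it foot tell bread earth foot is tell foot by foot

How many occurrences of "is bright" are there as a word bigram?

Scanning the 34 overlapping bigram windows for "is bright":
  (none found)

0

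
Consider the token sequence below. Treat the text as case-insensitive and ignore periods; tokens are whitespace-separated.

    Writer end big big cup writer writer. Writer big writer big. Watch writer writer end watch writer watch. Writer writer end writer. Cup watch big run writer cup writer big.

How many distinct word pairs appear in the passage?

18

30 tokens → 29 bigram windows in total.
Repeated bigrams (each contributes count−1 duplicates):
  writer writer: 4
  watch writer: 3
  writer big: 3
  writer end: 3
  cup writer: 2
  writer cup: 2
11 duplicate windows → 29 − 11 = 18 distinct.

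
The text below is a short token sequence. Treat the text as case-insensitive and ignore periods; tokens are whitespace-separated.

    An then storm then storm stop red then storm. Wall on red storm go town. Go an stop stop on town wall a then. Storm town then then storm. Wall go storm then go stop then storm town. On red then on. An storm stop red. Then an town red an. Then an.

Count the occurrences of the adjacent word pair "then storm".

Scanning the 52 overlapping bigram windows for "then storm":
  position 2–3: then storm
  position 4–5: then storm
  position 8–9: then storm
  position 24–25: then storm
  position 28–29: then storm
  position 36–37: then storm

6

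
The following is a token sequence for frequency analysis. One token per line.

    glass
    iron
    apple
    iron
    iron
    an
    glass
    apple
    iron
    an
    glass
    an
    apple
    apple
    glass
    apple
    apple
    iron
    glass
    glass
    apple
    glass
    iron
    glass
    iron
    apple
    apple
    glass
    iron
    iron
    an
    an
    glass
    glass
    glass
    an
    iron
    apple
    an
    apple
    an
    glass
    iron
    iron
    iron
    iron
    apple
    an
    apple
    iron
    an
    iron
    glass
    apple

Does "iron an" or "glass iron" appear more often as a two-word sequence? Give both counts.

"glass iron" (5 vs 4)

"iron an": 4 occurrences
"glass iron": 5 occurrences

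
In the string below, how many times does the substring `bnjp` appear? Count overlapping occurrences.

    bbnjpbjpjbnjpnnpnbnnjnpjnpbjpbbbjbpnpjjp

Sliding a length-4 window over the 40 characters (37 positions):
  position 2–5: bnjp
  position 10–13: bnjp

2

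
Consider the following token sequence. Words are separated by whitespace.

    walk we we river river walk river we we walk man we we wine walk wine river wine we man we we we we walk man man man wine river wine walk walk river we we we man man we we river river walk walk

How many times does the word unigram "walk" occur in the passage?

9

Scanning the 45 tokens for "walk":
  position 1: walk
  position 6: walk
  position 10: walk
  position 15: walk
  position 25: walk
  position 32: walk
  position 33: walk
  position 44: walk
  position 45: walk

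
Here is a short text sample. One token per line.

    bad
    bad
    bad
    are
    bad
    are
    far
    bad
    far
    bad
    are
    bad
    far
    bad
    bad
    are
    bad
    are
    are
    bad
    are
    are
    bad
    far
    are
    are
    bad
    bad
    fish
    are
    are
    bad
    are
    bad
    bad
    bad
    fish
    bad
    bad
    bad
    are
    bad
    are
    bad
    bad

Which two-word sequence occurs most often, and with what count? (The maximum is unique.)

"are bad", 10 times

Bigram frequencies (highest first):
  are bad: 10
  bad bad: 9
  bad are: 9
  are are: 4
  far bad: 3
  bad far: 3
  … (5 more, each ≤ 2)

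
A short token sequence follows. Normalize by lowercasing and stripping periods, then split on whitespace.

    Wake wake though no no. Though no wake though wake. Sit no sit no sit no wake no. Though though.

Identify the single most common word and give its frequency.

"no", 7 times

Unigram frequencies (highest first):
  no: 7
  wake: 5
  though: 5
  sit: 3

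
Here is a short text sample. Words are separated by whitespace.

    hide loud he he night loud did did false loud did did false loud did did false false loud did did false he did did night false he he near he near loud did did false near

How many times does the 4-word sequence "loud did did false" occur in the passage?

Scanning the 34 overlapping 4-gram windows for "loud did did false":
  position 6–9: loud did did false
  position 10–13: loud did did false
  position 14–17: loud did did false
  position 19–22: loud did did false
  position 33–36: loud did did false

5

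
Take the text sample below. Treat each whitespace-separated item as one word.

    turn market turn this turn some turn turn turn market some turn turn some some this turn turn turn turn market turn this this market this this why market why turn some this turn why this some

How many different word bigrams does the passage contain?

20

37 tokens → 36 bigram windows in total.
Repeated bigrams (each contributes count−1 duplicates):
  turn turn: 6
  this turn: 3
  turn market: 3
  turn some: 3
  market turn: 2
  some this: 2
  some turn: 2
  this this: 2
  … (1 more repeated)
16 duplicate windows → 36 − 16 = 20 distinct.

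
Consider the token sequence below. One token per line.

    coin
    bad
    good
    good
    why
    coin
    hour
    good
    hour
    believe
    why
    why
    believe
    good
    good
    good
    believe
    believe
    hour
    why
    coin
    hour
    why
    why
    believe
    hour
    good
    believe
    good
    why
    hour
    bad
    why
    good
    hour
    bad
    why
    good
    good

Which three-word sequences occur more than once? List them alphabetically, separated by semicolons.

bad why good; hour bad why; why coin hour; why why believe

Trigram counts meeting the condition (more than once):
  bad why good: 2
  hour bad why: 2
  why coin hour: 2
  why why believe: 2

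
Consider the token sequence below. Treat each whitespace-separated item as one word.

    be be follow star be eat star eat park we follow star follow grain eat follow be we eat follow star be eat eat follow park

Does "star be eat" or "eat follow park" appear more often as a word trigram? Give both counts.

"star be eat": 2 occurrences
"eat follow park": 1 occurrence

"star be eat" (2 vs 1)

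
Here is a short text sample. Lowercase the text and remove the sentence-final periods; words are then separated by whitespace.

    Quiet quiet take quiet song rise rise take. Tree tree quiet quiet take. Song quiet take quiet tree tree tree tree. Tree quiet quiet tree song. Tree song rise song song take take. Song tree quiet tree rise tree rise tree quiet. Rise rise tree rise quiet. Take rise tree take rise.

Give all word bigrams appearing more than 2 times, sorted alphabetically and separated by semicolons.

Bigram counts meeting the condition (more than 2 times):
  quiet quiet: 3
  quiet take: 4
  quiet tree: 3
  rise tree: 4
  tree quiet: 4
  tree rise: 3
  tree tree: 5

quiet quiet; quiet take; quiet tree; rise tree; tree quiet; tree rise; tree tree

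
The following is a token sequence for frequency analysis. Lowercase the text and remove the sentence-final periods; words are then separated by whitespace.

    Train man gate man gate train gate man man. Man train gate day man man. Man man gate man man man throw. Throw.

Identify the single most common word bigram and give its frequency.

"man man", 7 times

Bigram frequencies (highest first):
  man man: 7
  man gate: 3
  gate man: 3
  train gate: 2
  train man: 1
  gate train: 1
  … (5 more, each ≤ 1)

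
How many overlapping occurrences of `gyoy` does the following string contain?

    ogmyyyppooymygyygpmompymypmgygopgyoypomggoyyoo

1

Sliding a length-4 window over the 46 characters (43 positions):
  position 33–36: gyoy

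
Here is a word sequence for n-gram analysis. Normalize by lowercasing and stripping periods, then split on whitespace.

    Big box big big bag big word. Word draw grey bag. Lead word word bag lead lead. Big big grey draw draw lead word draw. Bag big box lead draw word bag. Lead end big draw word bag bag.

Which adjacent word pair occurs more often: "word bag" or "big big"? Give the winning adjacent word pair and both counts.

"word bag": 3 occurrences
"big big": 2 occurrences

"word bag" (3 vs 2)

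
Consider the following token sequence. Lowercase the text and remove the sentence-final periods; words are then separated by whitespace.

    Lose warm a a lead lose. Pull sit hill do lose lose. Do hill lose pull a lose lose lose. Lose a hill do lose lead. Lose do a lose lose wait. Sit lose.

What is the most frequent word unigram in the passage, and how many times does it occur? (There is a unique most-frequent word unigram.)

Unigram frequencies (highest first):
  lose: 14
  a: 5
  do: 4
  hill: 3
  lead: 2
  pull: 2
  … (3 more, each ≤ 2)

"lose", 14 times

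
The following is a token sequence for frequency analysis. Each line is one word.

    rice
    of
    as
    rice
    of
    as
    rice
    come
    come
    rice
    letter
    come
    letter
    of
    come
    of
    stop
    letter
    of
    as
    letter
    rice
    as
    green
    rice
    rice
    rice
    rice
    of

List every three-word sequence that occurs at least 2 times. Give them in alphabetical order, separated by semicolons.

of as rice; rice of as; rice rice rice

Trigram counts meeting the condition (at least 2 times):
  of as rice: 2
  rice of as: 2
  rice rice rice: 2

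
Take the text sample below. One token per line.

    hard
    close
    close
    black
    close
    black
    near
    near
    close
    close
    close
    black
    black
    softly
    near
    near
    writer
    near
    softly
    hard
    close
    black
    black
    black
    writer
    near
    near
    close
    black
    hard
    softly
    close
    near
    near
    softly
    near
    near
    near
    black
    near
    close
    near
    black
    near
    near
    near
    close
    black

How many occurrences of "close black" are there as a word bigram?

6

Scanning the 47 overlapping bigram windows for "close black":
  position 3–4: close black
  position 5–6: close black
  position 11–12: close black
  position 21–22: close black
  position 28–29: close black
  position 47–48: close black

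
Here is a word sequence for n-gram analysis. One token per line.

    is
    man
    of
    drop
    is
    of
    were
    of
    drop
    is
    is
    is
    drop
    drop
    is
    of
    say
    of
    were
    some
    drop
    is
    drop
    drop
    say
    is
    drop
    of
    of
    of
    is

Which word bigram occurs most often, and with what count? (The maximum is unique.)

Bigram frequencies (highest first):
  drop is: 4
  is drop: 3
  of drop: 2
  is of: 2
  of were: 2
  is is: 2
  … (13 more, each ≤ 2)

"drop is", 4 times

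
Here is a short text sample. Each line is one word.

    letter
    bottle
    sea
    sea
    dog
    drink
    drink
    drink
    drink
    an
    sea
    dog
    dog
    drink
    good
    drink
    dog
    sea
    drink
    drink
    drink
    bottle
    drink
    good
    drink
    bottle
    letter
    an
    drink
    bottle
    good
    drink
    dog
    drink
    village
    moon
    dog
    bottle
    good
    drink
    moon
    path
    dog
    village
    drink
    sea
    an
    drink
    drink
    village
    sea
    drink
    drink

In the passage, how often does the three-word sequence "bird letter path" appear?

Scanning the 51 overlapping trigram windows for "bird letter path":
  (none found)

0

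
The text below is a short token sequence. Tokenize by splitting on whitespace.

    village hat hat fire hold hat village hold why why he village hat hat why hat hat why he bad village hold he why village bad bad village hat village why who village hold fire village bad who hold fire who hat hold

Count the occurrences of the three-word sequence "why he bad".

Scanning the 41 overlapping trigram windows for "why he bad":
  position 18–20: why he bad

1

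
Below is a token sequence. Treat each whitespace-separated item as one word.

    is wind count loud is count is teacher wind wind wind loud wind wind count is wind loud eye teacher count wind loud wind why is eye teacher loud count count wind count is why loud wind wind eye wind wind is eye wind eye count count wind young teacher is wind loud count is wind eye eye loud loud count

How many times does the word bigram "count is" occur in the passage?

4

Scanning the 60 overlapping bigram windows for "count is":
  position 6–7: count is
  position 15–16: count is
  position 33–34: count is
  position 54–55: count is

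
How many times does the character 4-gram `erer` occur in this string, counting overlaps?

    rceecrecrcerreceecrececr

Sliding a length-4 window over the 24 characters (21 positions):
  (no match at any position)

0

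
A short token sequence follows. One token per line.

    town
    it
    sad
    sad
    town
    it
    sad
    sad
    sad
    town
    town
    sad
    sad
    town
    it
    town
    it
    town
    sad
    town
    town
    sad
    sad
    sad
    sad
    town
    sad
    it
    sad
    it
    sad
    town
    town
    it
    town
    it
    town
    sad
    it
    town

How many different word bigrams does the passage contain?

8

40 tokens → 39 bigram windows in total.
Repeated bigrams (each contributes count−1 duplicates):
  sad sad: 7
  sad town: 6
  town it: 6
  it town: 5
  town sad: 5
  it sad: 4
  sad it: 3
  town town: 3
31 duplicate windows → 39 − 31 = 8 distinct.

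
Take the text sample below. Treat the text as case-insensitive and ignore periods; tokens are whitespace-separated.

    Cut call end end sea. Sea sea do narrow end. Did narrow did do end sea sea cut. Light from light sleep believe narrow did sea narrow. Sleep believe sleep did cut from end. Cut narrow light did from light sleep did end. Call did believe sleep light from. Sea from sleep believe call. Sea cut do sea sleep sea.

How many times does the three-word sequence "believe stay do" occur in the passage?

Scanning the 58 overlapping trigram windows for "believe stay do":
  (none found)

0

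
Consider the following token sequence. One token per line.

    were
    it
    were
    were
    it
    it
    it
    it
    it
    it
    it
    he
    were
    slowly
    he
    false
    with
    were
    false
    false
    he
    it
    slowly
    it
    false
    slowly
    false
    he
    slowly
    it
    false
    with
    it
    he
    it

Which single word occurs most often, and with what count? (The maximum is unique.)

Unigram frequencies (highest first):
  it: 13
  false: 6
  were: 5
  he: 5
  slowly: 4
  with: 2

"it", 13 times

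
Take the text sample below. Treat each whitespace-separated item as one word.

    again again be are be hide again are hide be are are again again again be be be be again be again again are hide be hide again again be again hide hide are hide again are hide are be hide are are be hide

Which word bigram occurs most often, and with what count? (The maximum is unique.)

Bigram frequencies (highest first):
  again again: 5
  again be: 4
  be hide: 4
  are hide: 4
  are be: 3
  hide again: 3
  … (10 more, each ≤ 3)

"again again", 5 times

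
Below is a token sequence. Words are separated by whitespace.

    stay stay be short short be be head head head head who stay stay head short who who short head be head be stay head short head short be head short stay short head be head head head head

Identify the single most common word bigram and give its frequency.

Bigram frequencies (highest first):
  head head: 6
  be head: 4
  head short: 4
  short head: 3
  head be: 3
  stay stay: 2
  … (14 more, each ≤ 2)

"head head", 6 times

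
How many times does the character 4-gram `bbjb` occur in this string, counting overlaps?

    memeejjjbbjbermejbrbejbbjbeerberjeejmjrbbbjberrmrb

Sliding a length-4 window over the 50 characters (47 positions):
  position 9–12: bbjb
  position 23–26: bbjb
  position 41–44: bbjb

3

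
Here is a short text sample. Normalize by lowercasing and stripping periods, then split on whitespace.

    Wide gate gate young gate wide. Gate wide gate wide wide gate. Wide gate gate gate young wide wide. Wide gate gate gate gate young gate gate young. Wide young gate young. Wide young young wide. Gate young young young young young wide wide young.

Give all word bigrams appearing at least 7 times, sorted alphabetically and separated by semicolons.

Bigram counts meeting the condition (at least 7 times):
  gate gate: 7
  wide gate: 7

gate gate; wide gate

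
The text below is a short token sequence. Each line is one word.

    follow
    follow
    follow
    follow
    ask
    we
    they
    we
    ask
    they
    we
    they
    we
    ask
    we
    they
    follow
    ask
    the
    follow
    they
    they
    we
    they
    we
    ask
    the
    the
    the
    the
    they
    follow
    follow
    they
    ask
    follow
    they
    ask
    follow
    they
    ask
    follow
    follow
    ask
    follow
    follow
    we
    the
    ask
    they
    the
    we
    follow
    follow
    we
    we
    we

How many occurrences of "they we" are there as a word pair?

5

Scanning the 56 overlapping bigram windows for "they we":
  position 7–8: they we
  position 10–11: they we
  position 12–13: they we
  position 22–23: they we
  position 24–25: they we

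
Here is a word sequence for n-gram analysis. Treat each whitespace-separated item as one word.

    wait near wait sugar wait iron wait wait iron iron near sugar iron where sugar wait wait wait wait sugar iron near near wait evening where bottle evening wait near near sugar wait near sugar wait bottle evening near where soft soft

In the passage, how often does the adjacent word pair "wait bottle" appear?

1

Scanning the 41 overlapping bigram windows for "wait bottle":
  position 36–37: wait bottle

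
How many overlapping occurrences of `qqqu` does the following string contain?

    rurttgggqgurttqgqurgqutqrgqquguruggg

0

Sliding a length-4 window over the 36 characters (33 positions):
  (no match at any position)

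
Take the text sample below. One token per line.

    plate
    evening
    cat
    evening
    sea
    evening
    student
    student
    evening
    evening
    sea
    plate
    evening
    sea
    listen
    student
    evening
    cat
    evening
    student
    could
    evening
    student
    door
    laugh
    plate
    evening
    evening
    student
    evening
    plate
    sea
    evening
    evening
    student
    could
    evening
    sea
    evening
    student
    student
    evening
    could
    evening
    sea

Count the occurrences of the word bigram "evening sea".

Scanning the 44 overlapping bigram windows for "evening sea":
  position 4–5: evening sea
  position 10–11: evening sea
  position 13–14: evening sea
  position 37–38: evening sea
  position 44–45: evening sea

5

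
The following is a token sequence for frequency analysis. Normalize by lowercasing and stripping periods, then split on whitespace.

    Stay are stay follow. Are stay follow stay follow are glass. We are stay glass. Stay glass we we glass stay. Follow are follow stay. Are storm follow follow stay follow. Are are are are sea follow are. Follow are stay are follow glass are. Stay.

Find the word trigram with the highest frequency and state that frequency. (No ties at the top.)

Trigram frequencies (highest first):
  stay follow are: 4
  are stay follow: 2
  follow are stay: 2
  follow stay follow: 2
  follow are follow: 2
  are are are: 2
  … (30 more, each ≤ 1)

"stay follow are", 4 times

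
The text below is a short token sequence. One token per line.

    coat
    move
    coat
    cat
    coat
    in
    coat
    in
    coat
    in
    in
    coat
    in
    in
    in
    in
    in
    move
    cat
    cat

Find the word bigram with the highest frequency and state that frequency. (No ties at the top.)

Bigram frequencies (highest first):
  in in: 5
  coat in: 4
  in coat: 3
  coat move: 1
  move coat: 1
  coat cat: 1
  … (4 more, each ≤ 1)

"in in", 5 times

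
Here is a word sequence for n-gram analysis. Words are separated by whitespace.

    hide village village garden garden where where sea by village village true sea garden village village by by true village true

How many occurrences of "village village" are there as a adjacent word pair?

Scanning the 20 overlapping bigram windows for "village village":
  position 2–3: village village
  position 10–11: village village
  position 15–16: village village

3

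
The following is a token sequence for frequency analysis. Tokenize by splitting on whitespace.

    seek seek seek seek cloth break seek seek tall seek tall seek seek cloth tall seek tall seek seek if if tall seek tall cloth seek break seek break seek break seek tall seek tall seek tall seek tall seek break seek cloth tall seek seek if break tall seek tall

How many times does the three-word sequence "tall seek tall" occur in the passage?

7

Scanning the 49 overlapping trigram windows for "tall seek tall":
  position 9–11: tall seek tall
  position 15–17: tall seek tall
  position 22–24: tall seek tall
  position 33–35: tall seek tall
  position 35–37: tall seek tall
  position 37–39: tall seek tall
  position 49–51: tall seek tall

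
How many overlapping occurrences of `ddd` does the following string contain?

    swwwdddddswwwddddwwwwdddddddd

11

Sliding a length-3 window over the 29 characters (27 positions):
  position 5–7: ddd
  position 6–8: ddd
  position 7–9: ddd
  position 14–16: ddd
  position 15–17: ddd
  position 22–24: ddd
  position 23–25: ddd
  position 24–26: ddd
  position 25–27: ddd
  position 26–28: ddd
  … (1 more)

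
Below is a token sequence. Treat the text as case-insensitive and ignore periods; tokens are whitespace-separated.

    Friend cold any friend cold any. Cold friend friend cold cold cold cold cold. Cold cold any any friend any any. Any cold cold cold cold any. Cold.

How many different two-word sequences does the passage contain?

9

28 tokens → 27 bigram windows in total.
Repeated bigrams (each contributes count−1 duplicates):
  cold cold: 9
  cold any: 4
  any any: 3
  any cold: 3
  friend cold: 3
  any friend: 2
18 duplicate windows → 27 − 18 = 9 distinct.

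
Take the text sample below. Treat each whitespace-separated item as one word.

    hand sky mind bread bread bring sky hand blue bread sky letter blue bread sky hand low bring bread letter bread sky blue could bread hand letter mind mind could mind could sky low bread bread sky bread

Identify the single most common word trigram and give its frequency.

"blue bread sky", 2 times

Trigram frequencies (highest first):
  blue bread sky: 2
  hand sky mind: 1
  sky mind bread: 1
  mind bread bread: 1
  bread bread bring: 1
  bread bring sky: 1
  … (29 more, each ≤ 1)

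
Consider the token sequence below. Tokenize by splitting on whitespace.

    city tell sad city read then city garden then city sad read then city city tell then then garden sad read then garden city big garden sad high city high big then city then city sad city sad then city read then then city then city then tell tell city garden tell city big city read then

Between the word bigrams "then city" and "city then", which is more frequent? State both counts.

"then city" (8 vs 3)

"then city": 8 occurrences
"city then": 3 occurrences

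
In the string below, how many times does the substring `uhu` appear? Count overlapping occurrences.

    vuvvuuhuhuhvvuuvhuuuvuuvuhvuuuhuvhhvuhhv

3

Sliding a length-3 window over the 40 characters (38 positions):
  position 6–8: uhu
  position 8–10: uhu
  position 30–32: uhu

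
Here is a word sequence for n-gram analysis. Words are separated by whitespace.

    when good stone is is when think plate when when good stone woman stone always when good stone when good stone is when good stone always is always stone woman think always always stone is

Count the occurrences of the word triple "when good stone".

5

Scanning the 33 overlapping trigram windows for "when good stone":
  position 1–3: when good stone
  position 10–12: when good stone
  position 16–18: when good stone
  position 19–21: when good stone
  position 23–25: when good stone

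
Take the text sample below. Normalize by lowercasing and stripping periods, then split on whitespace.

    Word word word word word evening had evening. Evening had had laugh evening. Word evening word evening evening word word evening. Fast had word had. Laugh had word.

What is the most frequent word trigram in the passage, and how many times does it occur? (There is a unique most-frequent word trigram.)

"word word word", 3 times

Trigram frequencies (highest first):
  word word word: 3
  word word evening: 2
  evening word evening: 2
  word evening had: 1
  evening had evening: 1
  had evening evening: 1
  … (16 more, each ≤ 1)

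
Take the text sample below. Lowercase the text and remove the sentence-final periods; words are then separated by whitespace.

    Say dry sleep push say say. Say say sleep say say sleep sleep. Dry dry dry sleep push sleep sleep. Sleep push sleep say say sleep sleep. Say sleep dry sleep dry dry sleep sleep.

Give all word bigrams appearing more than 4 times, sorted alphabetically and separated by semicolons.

say say; sleep sleep

Bigram counts meeting the condition (more than 4 times):
  say say: 5
  sleep sleep: 5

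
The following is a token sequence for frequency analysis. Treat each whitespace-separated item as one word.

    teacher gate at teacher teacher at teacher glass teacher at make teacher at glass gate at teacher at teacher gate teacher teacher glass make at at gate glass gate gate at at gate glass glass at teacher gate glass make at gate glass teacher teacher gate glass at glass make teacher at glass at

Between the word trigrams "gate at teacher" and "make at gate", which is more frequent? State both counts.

"gate at teacher" (2 vs 1)

"gate at teacher": 2 occurrences
"make at gate": 1 occurrence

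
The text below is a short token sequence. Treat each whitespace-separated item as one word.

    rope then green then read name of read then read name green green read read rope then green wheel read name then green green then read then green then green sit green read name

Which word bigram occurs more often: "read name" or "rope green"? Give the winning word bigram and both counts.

"read name": 4 occurrences
"rope green": 0 occurrences

"read name" (4 vs 0)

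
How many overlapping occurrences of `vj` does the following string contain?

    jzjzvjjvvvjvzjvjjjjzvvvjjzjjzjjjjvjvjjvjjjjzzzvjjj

8

Sliding a length-2 window over the 50 characters (49 positions):
  position 5–6: vj
  position 10–11: vj
  position 15–16: vj
  position 23–24: vj
  position 34–35: vj
  position 36–37: vj
  position 39–40: vj
  position 47–48: vj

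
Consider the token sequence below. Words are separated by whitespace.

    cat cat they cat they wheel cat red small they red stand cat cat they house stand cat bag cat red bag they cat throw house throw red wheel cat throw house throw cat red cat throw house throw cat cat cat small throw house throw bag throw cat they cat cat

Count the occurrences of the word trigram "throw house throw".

Scanning the 50 overlapping trigram windows for "throw house throw":
  position 25–27: throw house throw
  position 31–33: throw house throw
  position 37–39: throw house throw
  position 44–46: throw house throw

4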